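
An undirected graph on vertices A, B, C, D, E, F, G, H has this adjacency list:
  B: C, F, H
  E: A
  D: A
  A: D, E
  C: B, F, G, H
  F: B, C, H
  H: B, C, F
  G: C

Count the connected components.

2

From A: component {A, D, E}.
From B: component {B, C, F, G, H}.
That's 2 components.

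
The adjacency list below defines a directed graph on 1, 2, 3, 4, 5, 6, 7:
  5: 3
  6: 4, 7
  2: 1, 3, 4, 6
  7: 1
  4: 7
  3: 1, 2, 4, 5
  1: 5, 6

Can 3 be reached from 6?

Explore from 6.
Distance 1: reach 4, 7.
Distance 2: reach 1.
Distance 3: reach 5.
Distance 4: reach 3.
Found 3.

Yes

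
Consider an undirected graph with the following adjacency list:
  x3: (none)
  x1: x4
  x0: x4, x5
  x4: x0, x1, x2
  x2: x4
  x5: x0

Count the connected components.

From x0: component {x0, x1, x2, x4, x5}.
From x3: component {x3}.
That's 2 components.

2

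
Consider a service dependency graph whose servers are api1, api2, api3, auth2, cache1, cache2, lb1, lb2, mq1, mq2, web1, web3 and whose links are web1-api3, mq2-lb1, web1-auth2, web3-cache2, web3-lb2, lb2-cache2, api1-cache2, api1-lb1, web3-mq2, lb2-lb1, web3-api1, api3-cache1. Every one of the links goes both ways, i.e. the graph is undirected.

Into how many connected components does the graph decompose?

From api1: component {api1, cache2, lb1, lb2, mq2, web3}.
From api2: component {api2}.
From api3: component {api3, auth2, cache1, web1}.
From mq1: component {mq1}.
That's 4 components.

4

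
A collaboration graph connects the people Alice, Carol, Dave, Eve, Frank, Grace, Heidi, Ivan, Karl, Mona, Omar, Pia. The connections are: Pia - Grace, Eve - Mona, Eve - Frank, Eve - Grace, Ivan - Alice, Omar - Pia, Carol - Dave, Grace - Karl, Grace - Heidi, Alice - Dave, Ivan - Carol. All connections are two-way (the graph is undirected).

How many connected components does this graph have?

From Alice: component {Alice, Carol, Dave, Ivan}.
From Eve: component {Eve, Frank, Grace, Heidi, Karl, Mona, Omar, Pia}.
That's 2 components.

2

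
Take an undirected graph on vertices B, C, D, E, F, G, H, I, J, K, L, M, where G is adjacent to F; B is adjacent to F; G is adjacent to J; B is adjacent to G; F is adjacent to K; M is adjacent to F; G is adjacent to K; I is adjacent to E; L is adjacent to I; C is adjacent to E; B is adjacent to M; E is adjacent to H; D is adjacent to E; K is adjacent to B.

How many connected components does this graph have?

2

From B: component {B, F, G, J, K, M}.
From C: component {C, D, E, H, I, L}.
That's 2 components.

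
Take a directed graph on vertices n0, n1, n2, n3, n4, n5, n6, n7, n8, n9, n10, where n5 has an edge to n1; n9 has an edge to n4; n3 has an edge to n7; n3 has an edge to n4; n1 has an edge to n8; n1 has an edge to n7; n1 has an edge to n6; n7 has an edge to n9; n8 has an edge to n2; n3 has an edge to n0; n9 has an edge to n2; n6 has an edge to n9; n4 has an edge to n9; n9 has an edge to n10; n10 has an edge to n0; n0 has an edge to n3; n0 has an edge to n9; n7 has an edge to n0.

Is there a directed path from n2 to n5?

No

n2 has no outgoing edges, so nothing is reachable from it.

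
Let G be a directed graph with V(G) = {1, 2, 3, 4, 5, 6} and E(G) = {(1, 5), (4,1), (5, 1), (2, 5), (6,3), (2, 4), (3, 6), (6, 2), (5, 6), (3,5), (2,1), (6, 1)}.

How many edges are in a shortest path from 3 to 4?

Distance 0: 3.
Distance 1: 5, 6.
Distance 2: 1, 2.
Distance 3: 4 — contains 4.

3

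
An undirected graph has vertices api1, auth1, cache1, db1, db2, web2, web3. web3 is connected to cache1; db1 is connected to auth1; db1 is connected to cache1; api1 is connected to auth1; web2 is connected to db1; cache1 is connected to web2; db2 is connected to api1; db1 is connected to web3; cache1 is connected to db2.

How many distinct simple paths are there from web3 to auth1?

web3–cache1–db1–auth1
web3–cache1–db2–api1–auth1
web3–cache1–web2–db1–auth1
web3–db1–auth1
web3–db1–cache1–db2–api1–auth1
web3–db1–web2–cache1–db2–api1–auth1

6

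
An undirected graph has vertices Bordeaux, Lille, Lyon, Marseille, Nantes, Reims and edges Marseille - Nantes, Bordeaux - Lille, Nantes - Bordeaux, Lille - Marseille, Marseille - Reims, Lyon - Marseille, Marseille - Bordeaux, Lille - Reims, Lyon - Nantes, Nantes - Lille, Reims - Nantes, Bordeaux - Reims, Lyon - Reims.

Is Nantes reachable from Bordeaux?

Explore from Bordeaux.
Distance 1: reach Lille, Marseille, Nantes, Reims.
Found Nantes.

Yes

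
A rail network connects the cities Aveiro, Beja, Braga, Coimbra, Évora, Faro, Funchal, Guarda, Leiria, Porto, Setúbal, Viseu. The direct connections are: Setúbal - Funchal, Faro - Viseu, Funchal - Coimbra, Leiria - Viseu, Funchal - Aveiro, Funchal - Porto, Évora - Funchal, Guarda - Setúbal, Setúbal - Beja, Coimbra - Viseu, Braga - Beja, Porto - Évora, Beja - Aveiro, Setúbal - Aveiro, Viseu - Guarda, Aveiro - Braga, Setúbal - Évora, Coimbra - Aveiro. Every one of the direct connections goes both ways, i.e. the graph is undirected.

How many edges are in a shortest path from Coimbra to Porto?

Distance 0: Coimbra.
Distance 1: Aveiro, Funchal, Viseu.
Distance 2: Beja, Braga, Évora, Faro, Guarda, Leiria, Porto, Setúbal — contains Porto.

2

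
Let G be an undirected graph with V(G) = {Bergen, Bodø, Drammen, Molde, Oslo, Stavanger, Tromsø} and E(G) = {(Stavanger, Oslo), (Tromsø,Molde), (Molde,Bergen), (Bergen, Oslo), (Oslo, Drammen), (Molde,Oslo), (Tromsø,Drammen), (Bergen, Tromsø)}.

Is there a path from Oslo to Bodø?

No

Explore from Oslo.
Distance 1: reach Bergen, Drammen, Molde, Stavanger.
Distance 2: reach Tromsø.
The search is exhausted without reaching Bodø; it lies in a different component.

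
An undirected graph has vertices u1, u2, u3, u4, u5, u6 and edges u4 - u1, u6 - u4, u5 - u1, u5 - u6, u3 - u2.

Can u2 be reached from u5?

Explore from u5.
Distance 1: reach u1, u6.
Distance 2: reach u4.
The search is exhausted without reaching u2; it lies in a different component.

No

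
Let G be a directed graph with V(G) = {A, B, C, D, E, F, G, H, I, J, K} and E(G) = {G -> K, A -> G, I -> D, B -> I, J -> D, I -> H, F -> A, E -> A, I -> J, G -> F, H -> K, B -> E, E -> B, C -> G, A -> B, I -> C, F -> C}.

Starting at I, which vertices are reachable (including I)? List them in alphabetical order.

A, B, C, D, E, F, G, H, I, J, K

Start at I.
Its neighbours: C, D, H, J.
Then their neighbours: G, K.
Then next layer: F.
Then next layer: A.
Then next layer: B.
Then next layer: E.
Every vertex is now reached.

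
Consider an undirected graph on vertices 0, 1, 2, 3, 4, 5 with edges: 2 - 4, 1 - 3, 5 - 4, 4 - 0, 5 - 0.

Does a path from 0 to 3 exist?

No

Explore from 0.
Distance 1: reach 4, 5.
Distance 2: reach 2.
The search is exhausted without reaching 3; it lies in a different component.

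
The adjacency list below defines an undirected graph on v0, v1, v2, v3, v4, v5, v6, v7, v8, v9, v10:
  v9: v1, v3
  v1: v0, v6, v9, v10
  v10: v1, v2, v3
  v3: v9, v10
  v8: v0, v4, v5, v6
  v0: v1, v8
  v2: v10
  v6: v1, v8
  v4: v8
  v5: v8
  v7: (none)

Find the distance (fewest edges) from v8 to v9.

3

Distance 0: v8.
Distance 1: v0, v4, v5, v6.
Distance 2: v1.
Distance 3: v9, v10 — contains v9.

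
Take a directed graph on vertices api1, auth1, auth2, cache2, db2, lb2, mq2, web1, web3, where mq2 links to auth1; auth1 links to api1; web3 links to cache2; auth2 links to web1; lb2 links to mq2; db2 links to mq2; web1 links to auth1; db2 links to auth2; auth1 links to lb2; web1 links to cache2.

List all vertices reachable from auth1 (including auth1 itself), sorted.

Start at auth1.
Its neighbours: api1, lb2.
Then their neighbours: mq2.
Nothing further is reachable.

api1, auth1, lb2, mq2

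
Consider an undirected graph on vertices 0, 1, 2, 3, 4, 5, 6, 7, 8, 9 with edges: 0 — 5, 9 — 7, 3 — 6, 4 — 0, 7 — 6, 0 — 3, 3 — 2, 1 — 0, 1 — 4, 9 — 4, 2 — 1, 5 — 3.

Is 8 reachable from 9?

No

Explore from 9.
Distance 1: reach 4, 7.
Distance 2: reach 0, 1, 6.
Distance 3: reach 2, 3, 5.
The search is exhausted without reaching 8; it lies in a different component.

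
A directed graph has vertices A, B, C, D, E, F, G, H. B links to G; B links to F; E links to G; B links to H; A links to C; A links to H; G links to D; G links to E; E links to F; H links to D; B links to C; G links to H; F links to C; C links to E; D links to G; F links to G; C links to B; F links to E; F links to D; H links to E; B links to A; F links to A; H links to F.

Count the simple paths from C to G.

C→B→A→H→D→G
C→B→A→H→E→F→D→G
C→B→A→H→E→F→G
C→B→A→H→E→G
C→B→A→H→F→D→G
C→B→A→H→F→E→G
C→B→A→H→F→G
C→B→F→A→H→D→G
... and 16 more.

24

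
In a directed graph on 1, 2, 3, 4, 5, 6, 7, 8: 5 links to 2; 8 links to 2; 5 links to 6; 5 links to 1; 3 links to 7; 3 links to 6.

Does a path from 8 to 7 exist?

No

Explore from 8.
Distance 1: reach 2.
The search from 8 is exhausted; no directed path reaches 7.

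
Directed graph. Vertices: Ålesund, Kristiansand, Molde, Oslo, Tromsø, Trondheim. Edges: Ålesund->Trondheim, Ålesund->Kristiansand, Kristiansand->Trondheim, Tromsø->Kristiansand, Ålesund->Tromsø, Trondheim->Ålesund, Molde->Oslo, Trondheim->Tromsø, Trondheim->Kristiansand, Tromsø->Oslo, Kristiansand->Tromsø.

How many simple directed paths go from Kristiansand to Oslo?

3

Kristiansand→Tromsø→Oslo
Kristiansand→Trondheim→Ålesund→Tromsø→Oslo
Kristiansand→Trondheim→Tromsø→Oslo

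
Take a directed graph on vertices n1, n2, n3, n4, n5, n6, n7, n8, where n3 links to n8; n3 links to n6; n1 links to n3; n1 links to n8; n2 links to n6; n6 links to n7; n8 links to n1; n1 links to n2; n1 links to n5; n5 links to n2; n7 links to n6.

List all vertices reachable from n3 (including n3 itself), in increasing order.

n1, n2, n3, n5, n6, n7, n8

Start at n3.
Its neighbours: n6, n8.
Then their neighbours: n1, n7.
Then next layer: n2, n5.
Nothing further is reachable.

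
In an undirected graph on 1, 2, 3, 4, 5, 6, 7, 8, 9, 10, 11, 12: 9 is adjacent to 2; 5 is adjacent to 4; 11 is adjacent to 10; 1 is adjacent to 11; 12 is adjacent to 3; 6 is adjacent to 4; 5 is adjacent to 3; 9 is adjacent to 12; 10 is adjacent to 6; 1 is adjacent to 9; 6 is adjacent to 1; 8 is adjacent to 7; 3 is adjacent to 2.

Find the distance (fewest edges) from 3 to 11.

4

Distance 0: 3.
Distance 1: 2, 5, 12.
Distance 2: 4, 9.
Distance 3: 1, 6.
Distance 4: 10, 11 — contains 11.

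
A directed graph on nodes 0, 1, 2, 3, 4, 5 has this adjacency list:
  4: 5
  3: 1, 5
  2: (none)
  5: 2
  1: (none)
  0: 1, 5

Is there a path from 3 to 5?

Yes

Explore from 3.
Distance 1: reach 1, 5.
Found 5.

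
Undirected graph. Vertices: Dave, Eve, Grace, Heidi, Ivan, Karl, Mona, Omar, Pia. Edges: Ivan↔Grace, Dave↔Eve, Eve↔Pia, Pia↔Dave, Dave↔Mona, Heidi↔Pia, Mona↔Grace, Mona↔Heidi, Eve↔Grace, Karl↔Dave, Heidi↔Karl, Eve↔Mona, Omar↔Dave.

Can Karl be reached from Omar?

Yes

Explore from Omar.
Distance 1: reach Dave.
Distance 2: reach Eve, Karl, Mona, Pia.
Found Karl.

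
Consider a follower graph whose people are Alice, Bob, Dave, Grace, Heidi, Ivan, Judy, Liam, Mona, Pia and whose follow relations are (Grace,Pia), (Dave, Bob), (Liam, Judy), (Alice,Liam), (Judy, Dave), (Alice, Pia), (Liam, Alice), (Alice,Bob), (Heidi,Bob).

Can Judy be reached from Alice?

Explore from Alice.
Distance 1: reach Bob, Liam, Pia.
Distance 2: reach Judy.
Found Judy.

Yes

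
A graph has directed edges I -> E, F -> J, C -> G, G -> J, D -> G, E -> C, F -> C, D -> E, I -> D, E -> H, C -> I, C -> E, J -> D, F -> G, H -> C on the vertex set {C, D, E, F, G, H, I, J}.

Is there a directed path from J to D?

Explore from J.
Distance 1: reach D.
Found D.

Yes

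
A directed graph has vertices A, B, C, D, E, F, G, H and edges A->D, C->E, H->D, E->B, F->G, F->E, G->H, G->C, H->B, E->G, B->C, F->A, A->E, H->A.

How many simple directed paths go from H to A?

1

H→A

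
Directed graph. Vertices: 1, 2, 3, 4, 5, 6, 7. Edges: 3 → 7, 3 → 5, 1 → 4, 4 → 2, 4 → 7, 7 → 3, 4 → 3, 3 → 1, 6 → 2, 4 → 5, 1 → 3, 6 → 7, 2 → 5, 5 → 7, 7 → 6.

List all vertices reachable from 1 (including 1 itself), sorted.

Start at 1.
Its neighbours: 3, 4.
Then their neighbours: 2, 5, 7.
Then next layer: 6.
Every vertex is now reached.

1, 2, 3, 4, 5, 6, 7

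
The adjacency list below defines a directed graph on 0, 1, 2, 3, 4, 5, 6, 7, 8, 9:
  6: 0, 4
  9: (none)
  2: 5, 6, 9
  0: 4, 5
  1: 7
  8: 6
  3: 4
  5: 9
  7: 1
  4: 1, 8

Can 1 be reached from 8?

Explore from 8.
Distance 1: reach 6.
Distance 2: reach 0, 4.
Distance 3: reach 1, 5.
Found 1.

Yes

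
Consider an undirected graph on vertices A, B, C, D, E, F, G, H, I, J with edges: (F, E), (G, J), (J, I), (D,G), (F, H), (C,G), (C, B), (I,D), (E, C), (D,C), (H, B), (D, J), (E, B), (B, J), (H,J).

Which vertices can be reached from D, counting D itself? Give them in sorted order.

Start at D.
Its neighbours: C, G, I, J.
Then their neighbours: B, E, H.
Then next layer: F.
Nothing further is reachable.

B, C, D, E, F, G, H, I, J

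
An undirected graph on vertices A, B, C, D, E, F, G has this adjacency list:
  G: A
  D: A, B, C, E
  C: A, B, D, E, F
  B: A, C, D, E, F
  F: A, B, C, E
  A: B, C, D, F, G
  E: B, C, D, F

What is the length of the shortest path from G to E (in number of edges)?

3

Distance 0: G.
Distance 1: A.
Distance 2: B, C, D, F.
Distance 3: E — contains E.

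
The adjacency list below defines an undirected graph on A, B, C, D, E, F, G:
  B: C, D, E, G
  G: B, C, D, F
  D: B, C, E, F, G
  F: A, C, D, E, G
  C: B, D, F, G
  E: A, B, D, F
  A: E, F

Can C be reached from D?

Explore from D.
Distance 1: reach B, C, E, F, G.
Found C.

Yes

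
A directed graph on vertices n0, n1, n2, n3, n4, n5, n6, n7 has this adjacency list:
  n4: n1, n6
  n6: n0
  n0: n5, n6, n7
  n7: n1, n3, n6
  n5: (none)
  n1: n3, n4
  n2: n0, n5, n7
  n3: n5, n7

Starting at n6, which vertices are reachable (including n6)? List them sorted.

n0, n1, n3, n4, n5, n6, n7

Start at n6.
Its neighbours: n0.
Then their neighbours: n5, n7.
Then next layer: n1, n3.
Then next layer: n4.
Nothing further is reachable.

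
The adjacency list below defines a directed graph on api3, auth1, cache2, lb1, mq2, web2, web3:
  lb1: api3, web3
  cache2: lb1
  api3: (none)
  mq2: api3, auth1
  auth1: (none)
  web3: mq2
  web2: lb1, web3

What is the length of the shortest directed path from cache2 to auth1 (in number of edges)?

Distance 0: cache2.
Distance 1: lb1.
Distance 2: api3, web3.
Distance 3: mq2.
Distance 4: auth1 — contains auth1.

4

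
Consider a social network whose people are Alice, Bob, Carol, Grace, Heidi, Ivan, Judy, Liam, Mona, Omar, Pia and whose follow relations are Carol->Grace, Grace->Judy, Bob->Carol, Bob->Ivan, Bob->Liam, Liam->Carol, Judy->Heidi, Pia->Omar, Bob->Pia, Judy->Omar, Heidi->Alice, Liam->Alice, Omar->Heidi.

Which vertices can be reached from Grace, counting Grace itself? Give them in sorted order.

Alice, Grace, Heidi, Judy, Omar

Start at Grace.
Its neighbours: Judy.
Then their neighbours: Heidi, Omar.
Then next layer: Alice.
Nothing further is reachable.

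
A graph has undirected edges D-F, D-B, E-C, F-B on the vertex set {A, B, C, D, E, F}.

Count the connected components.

From A: component {A}.
From B: component {B, D, F}.
From C: component {C, E}.
That's 3 components.

3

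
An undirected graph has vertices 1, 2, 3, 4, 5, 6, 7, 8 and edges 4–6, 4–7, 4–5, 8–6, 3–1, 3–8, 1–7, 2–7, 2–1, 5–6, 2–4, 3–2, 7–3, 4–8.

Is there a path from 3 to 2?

Yes

Explore from 3.
Distance 1: reach 1, 2, 7, 8.
Found 2.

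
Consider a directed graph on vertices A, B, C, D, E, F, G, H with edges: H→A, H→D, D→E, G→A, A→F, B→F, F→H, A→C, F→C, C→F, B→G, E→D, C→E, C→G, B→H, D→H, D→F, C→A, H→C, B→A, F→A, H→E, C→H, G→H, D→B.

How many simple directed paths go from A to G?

14

A→C→E→D→B→G
A→C→F→H→D→B→G
A→C→F→H→E→D→B→G
A→C→G
A→C→H→D→B→G
A→C→H→E→D→B→G
A→F→C→E→D→B→G
A→F→C→G
A→F→C→H→D→B→G
A→F→C→H→E→D→B→G
A→F→H→C→E→D→B→G
A→F→H→C→G
A→F→H→D→B→G
A→F→H→E→D→B→G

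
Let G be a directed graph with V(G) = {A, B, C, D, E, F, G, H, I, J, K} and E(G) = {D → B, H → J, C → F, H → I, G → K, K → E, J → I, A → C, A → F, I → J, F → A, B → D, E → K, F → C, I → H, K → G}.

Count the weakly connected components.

4

From A: component {A, C, F}.
From B: component {B, D}.
From E: component {E, G, K}.
From H: component {H, I, J}.
That's 4 components.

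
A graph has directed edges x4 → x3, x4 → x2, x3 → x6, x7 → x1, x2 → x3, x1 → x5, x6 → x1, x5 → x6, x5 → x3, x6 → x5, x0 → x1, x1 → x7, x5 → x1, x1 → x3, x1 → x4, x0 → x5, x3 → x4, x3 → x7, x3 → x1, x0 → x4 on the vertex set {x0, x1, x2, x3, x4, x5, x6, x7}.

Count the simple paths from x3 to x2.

5

x3→x1→x4→x2
x3→x4→x2
x3→x6→x1→x4→x2
x3→x6→x5→x1→x4→x2
x3→x7→x1→x4→x2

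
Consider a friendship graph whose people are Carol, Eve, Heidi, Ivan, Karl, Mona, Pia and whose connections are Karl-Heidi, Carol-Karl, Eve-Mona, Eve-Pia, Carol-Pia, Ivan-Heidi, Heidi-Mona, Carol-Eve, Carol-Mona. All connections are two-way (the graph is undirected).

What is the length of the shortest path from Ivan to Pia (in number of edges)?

4

Distance 0: Ivan.
Distance 1: Heidi.
Distance 2: Karl, Mona.
Distance 3: Carol, Eve.
Distance 4: Pia — contains Pia.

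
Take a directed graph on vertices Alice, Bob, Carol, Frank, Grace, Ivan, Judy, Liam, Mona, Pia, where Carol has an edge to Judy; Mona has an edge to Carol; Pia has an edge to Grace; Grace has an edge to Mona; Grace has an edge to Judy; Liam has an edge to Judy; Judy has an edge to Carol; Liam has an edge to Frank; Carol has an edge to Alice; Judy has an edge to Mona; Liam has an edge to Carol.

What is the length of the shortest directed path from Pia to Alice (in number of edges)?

Distance 0: Pia.
Distance 1: Grace.
Distance 2: Judy, Mona.
Distance 3: Carol.
Distance 4: Alice — contains Alice.

4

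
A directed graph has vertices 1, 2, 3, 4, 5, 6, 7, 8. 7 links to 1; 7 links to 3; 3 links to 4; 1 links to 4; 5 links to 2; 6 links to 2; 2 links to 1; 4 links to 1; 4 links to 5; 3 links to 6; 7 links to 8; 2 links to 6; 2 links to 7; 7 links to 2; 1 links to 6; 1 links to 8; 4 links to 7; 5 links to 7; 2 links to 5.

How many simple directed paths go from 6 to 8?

6→2→1→4→5→7→8
6→2→1→4→7→8
6→2→1→8
6→2→5→7→1→8
6→2→5→7→3→4→1→8
6→2→5→7→8
6→2→7→1→8
6→2→7→3→4→1→8
6→2→7→8

9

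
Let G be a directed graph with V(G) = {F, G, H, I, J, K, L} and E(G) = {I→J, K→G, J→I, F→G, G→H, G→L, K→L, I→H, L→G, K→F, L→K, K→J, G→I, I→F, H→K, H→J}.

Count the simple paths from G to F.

7

G→H→J→I→F
G→H→K→F
G→H→K→J→I→F
G→I→F
G→I→H→K→F
G→L→K→F
G→L→K→J→I→F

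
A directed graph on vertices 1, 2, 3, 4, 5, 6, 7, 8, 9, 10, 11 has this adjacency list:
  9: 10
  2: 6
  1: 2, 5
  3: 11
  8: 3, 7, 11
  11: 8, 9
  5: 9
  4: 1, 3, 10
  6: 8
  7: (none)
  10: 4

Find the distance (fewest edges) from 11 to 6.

6

Distance 0: 11.
Distance 1: 8, 9.
Distance 2: 3, 7, 10.
Distance 3: 4.
Distance 4: 1.
Distance 5: 2, 5.
Distance 6: 6 — contains 6.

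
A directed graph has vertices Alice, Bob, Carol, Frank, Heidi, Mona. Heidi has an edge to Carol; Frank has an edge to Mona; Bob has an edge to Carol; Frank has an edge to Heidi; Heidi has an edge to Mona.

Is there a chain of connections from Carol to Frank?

Carol has no outgoing edges, so nothing is reachable from it.

No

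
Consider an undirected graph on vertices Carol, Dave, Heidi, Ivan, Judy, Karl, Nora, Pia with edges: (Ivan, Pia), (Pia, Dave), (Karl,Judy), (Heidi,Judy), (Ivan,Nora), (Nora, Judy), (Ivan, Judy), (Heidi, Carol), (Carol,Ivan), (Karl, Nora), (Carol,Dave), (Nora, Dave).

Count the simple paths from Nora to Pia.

14

Nora–Dave–Carol–Heidi–Judy–Ivan–Pia
Nora–Dave–Carol–Ivan–Pia
Nora–Dave–Pia
Nora–Ivan–Carol–Dave–Pia
Nora–Ivan–Judy–Heidi–Carol–Dave–Pia
Nora–Ivan–Pia
Nora–Judy–Heidi–Carol–Dave–Pia
Nora–Judy–Heidi–Carol–Ivan–Pia
Nora–Judy–Ivan–Carol–Dave–Pia
Nora–Judy–Ivan–Pia
Nora–Karl–Judy–Heidi–Carol–Dave–Pia
Nora–Karl–Judy–Heidi–Carol–Ivan–Pia
Nora–Karl–Judy–Ivan–Carol–Dave–Pia
Nora–Karl–Judy–Ivan–Pia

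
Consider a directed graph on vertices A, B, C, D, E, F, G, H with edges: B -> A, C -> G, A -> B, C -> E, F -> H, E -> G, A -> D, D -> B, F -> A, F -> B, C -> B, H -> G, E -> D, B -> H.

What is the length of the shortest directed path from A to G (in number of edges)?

3

Distance 0: A.
Distance 1: B, D.
Distance 2: H.
Distance 3: G — contains G.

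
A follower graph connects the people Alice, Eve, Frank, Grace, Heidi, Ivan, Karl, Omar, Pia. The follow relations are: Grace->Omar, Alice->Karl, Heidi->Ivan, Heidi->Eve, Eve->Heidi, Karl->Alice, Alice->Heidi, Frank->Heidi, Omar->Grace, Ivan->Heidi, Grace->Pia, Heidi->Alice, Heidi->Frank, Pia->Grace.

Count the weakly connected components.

2

From Alice: component {Alice, Eve, Frank, Heidi, Ivan, Karl}.
From Grace: component {Grace, Omar, Pia}.
That's 2 components.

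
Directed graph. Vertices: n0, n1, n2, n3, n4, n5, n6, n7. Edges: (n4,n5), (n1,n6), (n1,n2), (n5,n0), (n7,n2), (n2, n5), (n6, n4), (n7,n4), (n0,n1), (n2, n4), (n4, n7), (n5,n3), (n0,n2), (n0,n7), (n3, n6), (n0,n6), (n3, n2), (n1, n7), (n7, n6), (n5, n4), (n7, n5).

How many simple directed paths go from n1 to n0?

11

n1→n2→n4→n5→n0
n1→n2→n4→n7→n5→n0
n1→n2→n5→n0
n1→n6→n4→n5→n0
n1→n6→n4→n7→n2→n5→n0
n1→n6→n4→n7→n5→n0
n1→n7→n2→n4→n5→n0
n1→n7→n2→n5→n0
n1→n7→n4→n5→n0
n1→n7→n5→n0
n1→n7→n6→n4→n5→n0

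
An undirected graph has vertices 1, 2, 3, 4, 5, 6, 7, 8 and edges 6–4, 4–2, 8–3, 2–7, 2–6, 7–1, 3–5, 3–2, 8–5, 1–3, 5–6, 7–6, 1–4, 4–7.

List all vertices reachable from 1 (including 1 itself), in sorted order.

Start at 1.
Its neighbours: 3, 4, 7.
Then their neighbours: 2, 5, 6, 8.
Every vertex is now reached.

1, 2, 3, 4, 5, 6, 7, 8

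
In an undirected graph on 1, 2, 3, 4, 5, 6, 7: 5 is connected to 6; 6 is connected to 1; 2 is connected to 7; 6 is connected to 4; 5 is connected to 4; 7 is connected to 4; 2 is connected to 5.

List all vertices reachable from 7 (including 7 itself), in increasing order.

1, 2, 4, 5, 6, 7

Start at 7.
Its neighbours: 2, 4.
Then their neighbours: 5, 6.
Then next layer: 1.
Nothing further is reachable.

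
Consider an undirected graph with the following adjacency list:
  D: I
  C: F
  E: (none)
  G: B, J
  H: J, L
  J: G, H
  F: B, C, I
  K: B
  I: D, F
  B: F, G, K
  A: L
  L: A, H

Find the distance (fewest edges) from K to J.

3

Distance 0: K.
Distance 1: B.
Distance 2: F, G.
Distance 3: C, I, J — contains J.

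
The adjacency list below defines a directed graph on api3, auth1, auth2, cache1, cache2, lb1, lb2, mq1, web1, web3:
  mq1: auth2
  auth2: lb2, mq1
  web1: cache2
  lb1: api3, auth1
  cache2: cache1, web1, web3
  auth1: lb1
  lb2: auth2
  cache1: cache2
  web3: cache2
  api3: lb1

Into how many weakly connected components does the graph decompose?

3

From api3: component {api3, auth1, lb1}.
From auth2: component {auth2, lb2, mq1}.
From cache1: component {cache1, cache2, web1, web3}.
That's 3 components.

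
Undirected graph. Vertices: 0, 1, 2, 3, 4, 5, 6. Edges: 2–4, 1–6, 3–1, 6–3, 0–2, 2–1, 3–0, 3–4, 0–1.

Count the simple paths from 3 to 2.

3–0–1–2
3–0–2
3–1–0–2
3–1–2
3–4–2
3–6–1–0–2
3–6–1–2

7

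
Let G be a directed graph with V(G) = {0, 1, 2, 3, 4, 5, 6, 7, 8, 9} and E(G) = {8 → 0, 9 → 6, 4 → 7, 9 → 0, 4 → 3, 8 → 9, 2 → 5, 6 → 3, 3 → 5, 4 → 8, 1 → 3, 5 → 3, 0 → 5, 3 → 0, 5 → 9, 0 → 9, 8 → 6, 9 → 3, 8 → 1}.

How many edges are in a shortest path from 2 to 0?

Distance 0: 2.
Distance 1: 5.
Distance 2: 3, 9.
Distance 3: 0, 6 — contains 0.

3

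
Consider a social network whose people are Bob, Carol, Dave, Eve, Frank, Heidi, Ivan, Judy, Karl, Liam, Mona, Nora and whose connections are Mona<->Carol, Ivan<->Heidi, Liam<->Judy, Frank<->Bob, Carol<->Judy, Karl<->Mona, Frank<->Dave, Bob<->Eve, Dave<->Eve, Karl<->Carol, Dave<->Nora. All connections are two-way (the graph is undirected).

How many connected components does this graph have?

From Bob: component {Bob, Dave, Eve, Frank, Nora}.
From Carol: component {Carol, Judy, Karl, Liam, Mona}.
From Heidi: component {Heidi, Ivan}.
That's 3 components.

3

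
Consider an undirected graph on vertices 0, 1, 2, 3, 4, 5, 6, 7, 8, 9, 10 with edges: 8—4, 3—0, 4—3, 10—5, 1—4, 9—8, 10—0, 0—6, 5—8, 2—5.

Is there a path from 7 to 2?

No

7 has no edges, so nothing is reachable from it.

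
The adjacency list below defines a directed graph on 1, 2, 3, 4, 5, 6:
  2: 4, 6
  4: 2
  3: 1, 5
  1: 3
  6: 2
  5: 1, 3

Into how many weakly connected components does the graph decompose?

From 1: component {1, 3, 5}.
From 2: component {2, 4, 6}.
That's 2 components.

2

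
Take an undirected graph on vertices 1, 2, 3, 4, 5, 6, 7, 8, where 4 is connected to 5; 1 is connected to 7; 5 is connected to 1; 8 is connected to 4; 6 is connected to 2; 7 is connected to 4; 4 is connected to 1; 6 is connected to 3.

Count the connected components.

2

From 1: component {1, 4, 5, 7, 8}.
From 2: component {2, 3, 6}.
That's 2 components.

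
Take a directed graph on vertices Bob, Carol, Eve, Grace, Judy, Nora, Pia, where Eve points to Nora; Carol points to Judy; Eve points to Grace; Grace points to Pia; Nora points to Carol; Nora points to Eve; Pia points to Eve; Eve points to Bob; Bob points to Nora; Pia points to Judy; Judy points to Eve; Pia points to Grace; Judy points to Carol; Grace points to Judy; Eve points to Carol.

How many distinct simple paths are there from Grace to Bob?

Grace→Judy→Eve→Bob
Grace→Pia→Eve→Bob
Grace→Pia→Judy→Eve→Bob

3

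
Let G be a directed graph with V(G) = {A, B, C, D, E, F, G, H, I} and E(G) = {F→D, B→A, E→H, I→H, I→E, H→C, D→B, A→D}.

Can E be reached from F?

No

Explore from F.
Distance 1: reach D.
Distance 2: reach B.
Distance 3: reach A.
The search from F is exhausted; no directed path reaches E.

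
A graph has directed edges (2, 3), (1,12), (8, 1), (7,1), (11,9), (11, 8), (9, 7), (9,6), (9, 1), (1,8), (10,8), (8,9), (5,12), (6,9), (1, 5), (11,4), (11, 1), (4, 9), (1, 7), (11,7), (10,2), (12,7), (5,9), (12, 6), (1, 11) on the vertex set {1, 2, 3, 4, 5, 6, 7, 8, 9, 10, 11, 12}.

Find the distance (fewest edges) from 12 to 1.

Distance 0: 12.
Distance 1: 6, 7.
Distance 2: 1, 9 — contains 1.

2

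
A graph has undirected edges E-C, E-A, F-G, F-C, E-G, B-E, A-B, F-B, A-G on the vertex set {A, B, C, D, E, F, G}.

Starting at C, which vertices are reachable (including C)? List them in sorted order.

Start at C.
Its neighbours: E, F.
Then their neighbours: A, B, G.
Nothing further is reachable.

A, B, C, E, F, G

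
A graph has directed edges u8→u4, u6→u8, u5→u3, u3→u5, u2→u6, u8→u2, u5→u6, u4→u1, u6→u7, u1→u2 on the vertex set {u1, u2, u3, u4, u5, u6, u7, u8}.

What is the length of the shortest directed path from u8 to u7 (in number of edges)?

Distance 0: u8.
Distance 1: u2, u4.
Distance 2: u1, u6.
Distance 3: u7 — contains u7.

3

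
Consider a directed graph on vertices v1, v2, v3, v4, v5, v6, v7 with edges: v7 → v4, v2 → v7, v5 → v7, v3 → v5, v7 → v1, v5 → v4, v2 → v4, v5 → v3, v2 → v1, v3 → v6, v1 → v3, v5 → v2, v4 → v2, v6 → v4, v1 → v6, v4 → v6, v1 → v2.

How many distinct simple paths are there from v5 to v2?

7

v5→v2
v5→v3→v6→v4→v2
v5→v4→v2
v5→v7→v1→v2
v5→v7→v1→v3→v6→v4→v2
v5→v7→v1→v6→v4→v2
v5→v7→v4→v2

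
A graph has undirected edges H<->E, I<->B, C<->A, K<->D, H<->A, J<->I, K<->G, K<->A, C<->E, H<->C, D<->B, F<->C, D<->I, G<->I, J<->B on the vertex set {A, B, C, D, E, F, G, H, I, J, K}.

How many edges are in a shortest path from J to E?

6

Distance 0: J.
Distance 1: B, I.
Distance 2: D, G.
Distance 3: K.
Distance 4: A.
Distance 5: C, H.
Distance 6: E, F — contains E.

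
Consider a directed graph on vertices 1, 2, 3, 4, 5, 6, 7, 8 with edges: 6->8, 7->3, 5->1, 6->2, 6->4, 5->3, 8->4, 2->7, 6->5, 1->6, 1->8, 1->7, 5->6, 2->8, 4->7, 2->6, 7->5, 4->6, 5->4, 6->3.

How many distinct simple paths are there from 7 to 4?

7→5→1→6→2→8→4
7→5→1→6→4
7→5→1→6→8→4
7→5→1→8→4
7→5→4
7→5→6→2→8→4
7→5→6→4
7→5→6→8→4

8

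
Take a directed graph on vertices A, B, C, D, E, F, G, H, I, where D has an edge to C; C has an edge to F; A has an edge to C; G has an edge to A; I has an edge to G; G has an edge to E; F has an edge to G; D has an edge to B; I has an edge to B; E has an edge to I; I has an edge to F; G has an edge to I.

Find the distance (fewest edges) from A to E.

Distance 0: A.
Distance 1: C.
Distance 2: F.
Distance 3: G.
Distance 4: E, I — contains E.

4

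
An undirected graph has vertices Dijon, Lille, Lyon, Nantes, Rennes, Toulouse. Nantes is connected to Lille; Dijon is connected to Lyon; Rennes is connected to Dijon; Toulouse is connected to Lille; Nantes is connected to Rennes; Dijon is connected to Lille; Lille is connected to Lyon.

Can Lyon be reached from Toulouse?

Explore from Toulouse.
Distance 1: reach Lille.
Distance 2: reach Dijon, Lyon, Nantes.
Found Lyon.

Yes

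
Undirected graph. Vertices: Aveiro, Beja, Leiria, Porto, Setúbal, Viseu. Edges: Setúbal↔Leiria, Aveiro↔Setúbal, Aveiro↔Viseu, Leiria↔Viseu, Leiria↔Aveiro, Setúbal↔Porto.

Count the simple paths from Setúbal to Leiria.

3

Setúbal–Aveiro–Leiria
Setúbal–Aveiro–Viseu–Leiria
Setúbal–Leiria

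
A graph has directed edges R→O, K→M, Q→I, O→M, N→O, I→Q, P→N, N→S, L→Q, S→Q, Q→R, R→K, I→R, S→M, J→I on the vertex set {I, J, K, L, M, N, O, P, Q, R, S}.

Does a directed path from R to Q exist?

No

Explore from R.
Distance 1: reach K, O.
Distance 2: reach M.
The search from R is exhausted; no directed path reaches Q.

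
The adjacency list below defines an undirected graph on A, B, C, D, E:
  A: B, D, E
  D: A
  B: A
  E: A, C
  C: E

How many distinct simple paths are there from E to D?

1

E–A–D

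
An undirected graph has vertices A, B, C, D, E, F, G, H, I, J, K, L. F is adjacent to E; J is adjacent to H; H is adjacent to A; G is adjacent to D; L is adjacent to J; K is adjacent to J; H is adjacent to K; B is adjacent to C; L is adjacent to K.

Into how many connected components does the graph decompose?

5

From A: component {A, H, J, K, L}.
From B: component {B, C}.
From D: component {D, G}.
From E: component {E, F}.
From I: component {I}.
That's 5 components.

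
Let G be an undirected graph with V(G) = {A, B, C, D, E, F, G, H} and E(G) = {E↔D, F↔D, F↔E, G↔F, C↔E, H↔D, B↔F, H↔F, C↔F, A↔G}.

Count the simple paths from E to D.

5

E–C–F–D
E–C–F–H–D
E–D
E–F–D
E–F–H–D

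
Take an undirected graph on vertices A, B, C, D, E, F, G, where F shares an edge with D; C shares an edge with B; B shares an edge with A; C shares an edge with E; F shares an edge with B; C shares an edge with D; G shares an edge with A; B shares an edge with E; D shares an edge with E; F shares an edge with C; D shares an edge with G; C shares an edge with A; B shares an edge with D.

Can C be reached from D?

Explore from D.
Distance 1: reach B, C, E, F, G.
Found C.

Yes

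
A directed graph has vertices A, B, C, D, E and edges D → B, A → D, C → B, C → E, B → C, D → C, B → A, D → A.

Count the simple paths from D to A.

D→A
D→B→A
D→C→B→A

3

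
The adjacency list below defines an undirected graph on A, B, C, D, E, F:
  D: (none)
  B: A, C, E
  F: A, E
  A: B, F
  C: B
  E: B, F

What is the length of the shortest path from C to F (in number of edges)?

3

Distance 0: C.
Distance 1: B.
Distance 2: A, E.
Distance 3: F — contains F.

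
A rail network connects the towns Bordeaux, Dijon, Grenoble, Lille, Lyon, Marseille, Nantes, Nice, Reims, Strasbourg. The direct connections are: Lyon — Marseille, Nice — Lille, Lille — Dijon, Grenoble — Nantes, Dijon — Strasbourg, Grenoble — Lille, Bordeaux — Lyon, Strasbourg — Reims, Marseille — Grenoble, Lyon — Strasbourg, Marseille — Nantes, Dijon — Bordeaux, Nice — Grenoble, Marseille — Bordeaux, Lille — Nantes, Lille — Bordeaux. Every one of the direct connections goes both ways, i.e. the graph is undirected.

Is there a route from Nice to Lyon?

Explore from Nice.
Distance 1: reach Grenoble, Lille.
Distance 2: reach Bordeaux, Dijon, Marseille, Nantes.
Distance 3: reach Lyon, Strasbourg.
Found Lyon.

Yes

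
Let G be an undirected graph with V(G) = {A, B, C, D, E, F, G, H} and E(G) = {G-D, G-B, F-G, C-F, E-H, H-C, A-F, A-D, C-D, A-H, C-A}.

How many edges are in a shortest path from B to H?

Distance 0: B.
Distance 1: G.
Distance 2: D, F.
Distance 3: A, C.
Distance 4: H — contains H.

4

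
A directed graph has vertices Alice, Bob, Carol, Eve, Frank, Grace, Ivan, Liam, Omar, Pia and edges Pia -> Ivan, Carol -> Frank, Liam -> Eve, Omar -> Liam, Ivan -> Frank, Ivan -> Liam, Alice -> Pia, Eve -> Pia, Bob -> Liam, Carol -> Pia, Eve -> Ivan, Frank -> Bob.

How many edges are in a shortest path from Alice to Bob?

Distance 0: Alice.
Distance 1: Pia.
Distance 2: Ivan.
Distance 3: Frank, Liam.
Distance 4: Bob, Eve — contains Bob.

4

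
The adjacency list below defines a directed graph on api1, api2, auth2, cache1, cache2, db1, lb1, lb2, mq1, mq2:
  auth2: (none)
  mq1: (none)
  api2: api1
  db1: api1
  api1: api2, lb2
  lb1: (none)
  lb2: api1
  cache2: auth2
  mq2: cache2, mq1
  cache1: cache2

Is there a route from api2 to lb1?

Explore from api2.
Distance 1: reach api1.
Distance 2: reach lb2.
The search from api2 is exhausted; no directed path reaches lb1.

No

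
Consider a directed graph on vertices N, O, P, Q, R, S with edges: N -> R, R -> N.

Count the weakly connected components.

From N: component {N, R}.
From O: component {O}.
From P: component {P}.
From Q: component {Q}.
From S: component {S}.
That's 5 components.

5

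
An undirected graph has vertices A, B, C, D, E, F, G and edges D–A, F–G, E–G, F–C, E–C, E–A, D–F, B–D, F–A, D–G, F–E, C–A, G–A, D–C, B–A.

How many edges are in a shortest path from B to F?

2

Distance 0: B.
Distance 1: A, D.
Distance 2: C, E, F, G — contains F.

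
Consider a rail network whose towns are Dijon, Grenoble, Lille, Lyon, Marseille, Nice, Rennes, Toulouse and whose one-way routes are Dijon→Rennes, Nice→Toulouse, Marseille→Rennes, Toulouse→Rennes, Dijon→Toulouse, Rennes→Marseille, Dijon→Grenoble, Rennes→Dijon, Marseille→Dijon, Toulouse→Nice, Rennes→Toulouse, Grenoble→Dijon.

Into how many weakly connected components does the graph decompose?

3

From Dijon: component {Dijon, Grenoble, Marseille, Nice, Rennes, Toulouse}.
From Lille: component {Lille}.
From Lyon: component {Lyon}.
That's 3 components.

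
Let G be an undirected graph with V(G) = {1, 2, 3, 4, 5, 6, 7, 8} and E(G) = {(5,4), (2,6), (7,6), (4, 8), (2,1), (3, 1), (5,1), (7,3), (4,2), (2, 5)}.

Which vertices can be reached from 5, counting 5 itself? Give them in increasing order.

Start at 5.
Its neighbours: 1, 2, 4.
Then their neighbours: 3, 6, 8.
Then next layer: 7.
Every vertex is now reached.

1, 2, 3, 4, 5, 6, 7, 8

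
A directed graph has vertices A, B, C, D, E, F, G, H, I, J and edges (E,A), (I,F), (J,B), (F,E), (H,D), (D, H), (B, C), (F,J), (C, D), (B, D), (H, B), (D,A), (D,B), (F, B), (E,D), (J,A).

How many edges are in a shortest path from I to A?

Distance 0: I.
Distance 1: F.
Distance 2: B, E, J.
Distance 3: A, C, D — contains A.

3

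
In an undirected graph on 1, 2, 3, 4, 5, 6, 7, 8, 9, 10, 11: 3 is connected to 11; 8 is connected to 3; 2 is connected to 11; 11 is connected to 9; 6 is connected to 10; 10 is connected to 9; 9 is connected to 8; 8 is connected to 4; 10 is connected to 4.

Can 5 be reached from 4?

Explore from 4.
Distance 1: reach 8, 10.
Distance 2: reach 3, 6, 9.
Distance 3: reach 11.
Distance 4: reach 2.
The search is exhausted without reaching 5; it lies in a different component.

No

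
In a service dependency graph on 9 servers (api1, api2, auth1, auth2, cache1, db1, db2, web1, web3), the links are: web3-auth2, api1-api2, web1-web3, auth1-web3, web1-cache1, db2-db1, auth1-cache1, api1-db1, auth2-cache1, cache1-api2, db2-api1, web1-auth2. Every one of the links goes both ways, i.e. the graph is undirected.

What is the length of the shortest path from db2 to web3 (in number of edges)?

5

Distance 0: db2.
Distance 1: api1, db1.
Distance 2: api2.
Distance 3: cache1.
Distance 4: auth1, auth2, web1.
Distance 5: web3 — contains web3.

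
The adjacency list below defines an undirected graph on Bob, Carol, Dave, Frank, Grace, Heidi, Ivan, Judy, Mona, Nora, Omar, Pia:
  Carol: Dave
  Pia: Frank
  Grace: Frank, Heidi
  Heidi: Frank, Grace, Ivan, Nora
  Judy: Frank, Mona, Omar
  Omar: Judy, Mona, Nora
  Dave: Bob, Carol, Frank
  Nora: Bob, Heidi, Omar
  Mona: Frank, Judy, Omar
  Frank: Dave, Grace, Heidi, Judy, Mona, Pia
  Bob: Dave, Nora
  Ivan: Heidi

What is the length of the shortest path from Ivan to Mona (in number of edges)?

3

Distance 0: Ivan.
Distance 1: Heidi.
Distance 2: Frank, Grace, Nora.
Distance 3: Bob, Dave, Judy, Mona, Omar, Pia — contains Mona.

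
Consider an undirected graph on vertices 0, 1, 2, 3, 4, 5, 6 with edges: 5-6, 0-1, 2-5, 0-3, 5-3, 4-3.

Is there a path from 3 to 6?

Yes

Explore from 3.
Distance 1: reach 0, 4, 5.
Distance 2: reach 1, 2, 6.
Found 6.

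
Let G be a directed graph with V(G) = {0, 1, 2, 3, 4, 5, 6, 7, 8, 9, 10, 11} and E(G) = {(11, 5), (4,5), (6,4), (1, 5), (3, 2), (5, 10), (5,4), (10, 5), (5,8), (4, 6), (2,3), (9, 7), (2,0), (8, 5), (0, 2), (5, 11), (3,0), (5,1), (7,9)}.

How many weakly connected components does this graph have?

3

From 0: component {0, 2, 3}.
From 1: component {1, 4, 5, 6, 8, 10, 11}.
From 7: component {7, 9}.
That's 3 components.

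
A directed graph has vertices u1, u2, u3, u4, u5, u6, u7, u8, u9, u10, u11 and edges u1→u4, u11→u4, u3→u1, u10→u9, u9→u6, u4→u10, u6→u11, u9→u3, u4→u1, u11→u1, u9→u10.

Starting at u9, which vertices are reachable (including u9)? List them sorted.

Start at u9.
Its neighbours: u3, u6, u10.
Then their neighbours: u1, u11.
Then next layer: u4.
Nothing further is reachable.

u1, u3, u4, u6, u9, u10, u11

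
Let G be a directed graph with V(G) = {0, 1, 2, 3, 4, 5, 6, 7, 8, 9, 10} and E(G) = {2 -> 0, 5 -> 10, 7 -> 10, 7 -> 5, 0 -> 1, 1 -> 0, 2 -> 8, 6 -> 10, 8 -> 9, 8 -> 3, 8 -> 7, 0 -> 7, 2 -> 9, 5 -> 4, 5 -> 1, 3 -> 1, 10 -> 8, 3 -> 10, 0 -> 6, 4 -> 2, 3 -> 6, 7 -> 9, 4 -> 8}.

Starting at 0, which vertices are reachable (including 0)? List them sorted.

Start at 0.
Its neighbours: 1, 6, 7.
Then their neighbours: 5, 9, 10.
Then next layer: 4, 8.
Then next layer: 2, 3.
Every vertex is now reached.

0, 1, 2, 3, 4, 5, 6, 7, 8, 9, 10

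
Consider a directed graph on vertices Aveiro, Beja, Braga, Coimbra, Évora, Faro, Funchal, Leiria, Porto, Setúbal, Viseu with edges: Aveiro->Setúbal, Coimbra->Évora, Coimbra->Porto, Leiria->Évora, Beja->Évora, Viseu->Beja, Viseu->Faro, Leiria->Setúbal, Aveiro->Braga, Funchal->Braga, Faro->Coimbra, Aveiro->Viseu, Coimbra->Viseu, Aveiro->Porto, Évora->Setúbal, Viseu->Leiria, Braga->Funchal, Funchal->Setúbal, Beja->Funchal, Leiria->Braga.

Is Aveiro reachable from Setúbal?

No

Setúbal has no outgoing edges, so nothing is reachable from it.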